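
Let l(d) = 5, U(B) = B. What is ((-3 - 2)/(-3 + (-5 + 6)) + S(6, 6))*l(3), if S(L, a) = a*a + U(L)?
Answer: 445/2 ≈ 222.50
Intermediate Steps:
S(L, a) = L + a² (S(L, a) = a*a + L = a² + L = L + a²)
((-3 - 2)/(-3 + (-5 + 6)) + S(6, 6))*l(3) = ((-3 - 2)/(-3 + (-5 + 6)) + (6 + 6²))*5 = (-5/(-3 + 1) + (6 + 36))*5 = (-5/(-2) + 42)*5 = (-5*(-½) + 42)*5 = (5/2 + 42)*5 = (89/2)*5 = 445/2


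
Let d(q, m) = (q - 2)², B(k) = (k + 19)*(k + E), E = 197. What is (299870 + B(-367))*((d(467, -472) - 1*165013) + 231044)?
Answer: 101338371680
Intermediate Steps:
B(k) = (19 + k)*(197 + k) (B(k) = (k + 19)*(k + 197) = (19 + k)*(197 + k))
d(q, m) = (-2 + q)²
(299870 + B(-367))*((d(467, -472) - 1*165013) + 231044) = (299870 + (3743 + (-367)² + 216*(-367)))*(((-2 + 467)² - 1*165013) + 231044) = (299870 + (3743 + 134689 - 79272))*((465² - 165013) + 231044) = (299870 + 59160)*((216225 - 165013) + 231044) = 359030*(51212 + 231044) = 359030*282256 = 101338371680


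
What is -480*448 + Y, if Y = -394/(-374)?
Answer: -40212283/187 ≈ -2.1504e+5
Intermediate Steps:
Y = 197/187 (Y = -394*(-1/374) = 197/187 ≈ 1.0535)
-480*448 + Y = -480*448 + 197/187 = -215040 + 197/187 = -40212283/187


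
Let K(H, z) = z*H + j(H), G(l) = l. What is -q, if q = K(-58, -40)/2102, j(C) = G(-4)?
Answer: -1158/1051 ≈ -1.1018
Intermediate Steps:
j(C) = -4
K(H, z) = -4 + H*z (K(H, z) = z*H - 4 = H*z - 4 = -4 + H*z)
q = 1158/1051 (q = (-4 - 58*(-40))/2102 = (-4 + 2320)*(1/2102) = 2316*(1/2102) = 1158/1051 ≈ 1.1018)
-q = -1*1158/1051 = -1158/1051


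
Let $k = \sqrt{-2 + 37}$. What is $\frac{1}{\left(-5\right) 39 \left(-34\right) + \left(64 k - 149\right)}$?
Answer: $\frac{6481}{41860001} - \frac{64 \sqrt{35}}{41860001} \approx 0.00014578$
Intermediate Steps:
$k = \sqrt{35} \approx 5.9161$
$\frac{1}{\left(-5\right) 39 \left(-34\right) + \left(64 k - 149\right)} = \frac{1}{\left(-5\right) 39 \left(-34\right) - \left(149 - 64 \sqrt{35}\right)} = \frac{1}{\left(-195\right) \left(-34\right) - \left(149 - 64 \sqrt{35}\right)} = \frac{1}{6630 - \left(149 - 64 \sqrt{35}\right)} = \frac{1}{6481 + 64 \sqrt{35}}$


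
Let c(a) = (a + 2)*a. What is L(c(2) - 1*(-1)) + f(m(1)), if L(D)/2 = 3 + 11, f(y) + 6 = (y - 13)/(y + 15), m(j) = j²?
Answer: 85/4 ≈ 21.250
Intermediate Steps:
c(a) = a*(2 + a) (c(a) = (2 + a)*a = a*(2 + a))
f(y) = -6 + (-13 + y)/(15 + y) (f(y) = -6 + (y - 13)/(y + 15) = -6 + (-13 + y)/(15 + y))
L(D) = 28 (L(D) = 2*(3 + 11) = 2*14 = 28)
L(c(2) - 1*(-1)) + f(m(1)) = 28 + (-103 - 5*1²)/(15 + 1²) = 28 + (-103 - 5*1)/(15 + 1) = 28 + (-103 - 5)/16 = 28 + (1/16)*(-108) = 28 - 27/4 = 85/4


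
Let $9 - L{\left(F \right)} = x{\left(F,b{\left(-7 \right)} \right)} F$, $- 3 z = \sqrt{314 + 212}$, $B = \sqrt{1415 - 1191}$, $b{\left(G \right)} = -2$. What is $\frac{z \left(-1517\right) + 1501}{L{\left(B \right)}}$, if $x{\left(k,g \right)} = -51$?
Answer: $- \frac{1501}{64727} - \frac{1517 \sqrt{526}}{194181} + \frac{102068 \sqrt{14}}{194181} + \frac{206312 \sqrt{1841}}{582543} \approx 16.96$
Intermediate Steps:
$B = 4 \sqrt{14}$ ($B = \sqrt{224} = 4 \sqrt{14} \approx 14.967$)
$z = - \frac{\sqrt{526}}{3}$ ($z = - \frac{\sqrt{314 + 212}}{3} = - \frac{\sqrt{526}}{3} \approx -7.6449$)
$L{\left(F \right)} = 9 + 51 F$ ($L{\left(F \right)} = 9 - - 51 F = 9 + 51 F$)
$\frac{z \left(-1517\right) + 1501}{L{\left(B \right)}} = \frac{- \frac{\sqrt{526}}{3} \left(-1517\right) + 1501}{9 + 51 \cdot 4 \sqrt{14}} = \frac{\frac{1517 \sqrt{526}}{3} + 1501}{9 + 204 \sqrt{14}} = \frac{1501 + \frac{1517 \sqrt{526}}{3}}{9 + 204 \sqrt{14}}$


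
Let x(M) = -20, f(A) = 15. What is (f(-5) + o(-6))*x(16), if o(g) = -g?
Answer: -420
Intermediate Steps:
(f(-5) + o(-6))*x(16) = (15 - 1*(-6))*(-20) = (15 + 6)*(-20) = 21*(-20) = -420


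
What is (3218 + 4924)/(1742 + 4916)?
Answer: 4071/3329 ≈ 1.2229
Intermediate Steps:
(3218 + 4924)/(1742 + 4916) = 8142/6658 = 8142*(1/6658) = 4071/3329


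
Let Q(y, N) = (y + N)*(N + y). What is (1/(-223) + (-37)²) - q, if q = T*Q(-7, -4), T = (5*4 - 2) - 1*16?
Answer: 251320/223 ≈ 1127.0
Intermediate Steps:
Q(y, N) = (N + y)² (Q(y, N) = (N + y)*(N + y) = (N + y)²)
T = 2 (T = (20 - 2) - 16 = 18 - 16 = 2)
q = 242 (q = 2*(-4 - 7)² = 2*(-11)² = 2*121 = 242)
(1/(-223) + (-37)²) - q = (1/(-223) + (-37)²) - 1*242 = (-1/223 + 1369) - 242 = 305286/223 - 242 = 251320/223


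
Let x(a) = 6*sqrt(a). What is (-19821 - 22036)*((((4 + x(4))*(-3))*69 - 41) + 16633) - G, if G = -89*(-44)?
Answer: -555864876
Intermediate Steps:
G = 3916
(-19821 - 22036)*((((4 + x(4))*(-3))*69 - 41) + 16633) - G = (-19821 - 22036)*((((4 + 6*sqrt(4))*(-3))*69 - 41) + 16633) - 1*3916 = -41857*((((4 + 6*2)*(-3))*69 - 41) + 16633) - 3916 = -41857*((((4 + 12)*(-3))*69 - 41) + 16633) - 3916 = -41857*(((16*(-3))*69 - 41) + 16633) - 3916 = -41857*((-48*69 - 41) + 16633) - 3916 = -41857*((-3312 - 41) + 16633) - 3916 = -41857*(-3353 + 16633) - 3916 = -41857*13280 - 3916 = -555860960 - 3916 = -555864876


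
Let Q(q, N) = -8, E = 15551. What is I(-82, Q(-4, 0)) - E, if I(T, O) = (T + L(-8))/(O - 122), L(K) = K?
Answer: -202154/13 ≈ -15550.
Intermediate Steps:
I(T, O) = (-8 + T)/(-122 + O) (I(T, O) = (T - 8)/(O - 122) = (-8 + T)/(-122 + O))
I(-82, Q(-4, 0)) - E = (-8 - 82)/(-122 - 8) - 1*15551 = -90/(-130) - 15551 = -1/130*(-90) - 15551 = 9/13 - 15551 = -202154/13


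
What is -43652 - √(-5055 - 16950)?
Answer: -43652 - 3*I*√2445 ≈ -43652.0 - 148.34*I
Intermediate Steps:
-43652 - √(-5055 - 16950) = -43652 - √(-22005) = -43652 - 3*I*√2445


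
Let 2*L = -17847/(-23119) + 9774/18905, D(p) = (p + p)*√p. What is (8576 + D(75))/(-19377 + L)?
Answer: -7496533648640/16937441827389 - 218532347500*√3/5645813942463 ≈ -0.50964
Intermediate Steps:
D(p) = 2*p^(3/2) (D(p) = (2*p)*√p = 2*p^(3/2))
L = 563362641/874129390 (L = (-17847/(-23119) + 9774/18905)/2 = (-17847*(-1/23119) + 9774*(1/18905))/2 = (17847/23119 + 9774/18905)/2 = (½)*(563362641/437064695) = 563362641/874129390 ≈ 0.64448)
(8576 + D(75))/(-19377 + L) = (8576 + 2*75^(3/2))/(-19377 + 563362641/874129390) = (8576 + 2*(375*√3))/(-16937441827389/874129390) = (8576 + 750*√3)*(-874129390/16937441827389) = -7496533648640/16937441827389 - 218532347500*√3/5645813942463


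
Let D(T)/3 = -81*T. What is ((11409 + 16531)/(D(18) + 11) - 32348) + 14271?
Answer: -78897891/4363 ≈ -18083.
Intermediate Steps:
D(T) = -243*T (D(T) = 3*(-81*T) = -243*T)
((11409 + 16531)/(D(18) + 11) - 32348) + 14271 = ((11409 + 16531)/(-243*18 + 11) - 32348) + 14271 = (27940/(-4374 + 11) - 32348) + 14271 = (27940/(-4363) - 32348) + 14271 = (27940*(-1/4363) - 32348) + 14271 = (-27940/4363 - 32348) + 14271 = -141162264/4363 + 14271 = -78897891/4363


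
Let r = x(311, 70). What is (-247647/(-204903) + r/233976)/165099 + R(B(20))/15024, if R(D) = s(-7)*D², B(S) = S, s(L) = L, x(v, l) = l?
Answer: -25650231979767763/137637223849040652 ≈ -0.18636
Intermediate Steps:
R(D) = -7*D²
r = 70
(-247647/(-204903) + r/233976)/165099 + R(B(20))/15024 = (-247647/(-204903) + 70/233976)/165099 - 7*20²/15024 = (-247647*(-1/204903) + 70*(1/233976))*(1/165099) - 7*400*(1/15024) = (82549/68301 + 35/116988)*(1/165099) - 2800*1/15024 = (3219877649/2663465796)*(1/165099) - 175/939 = 3219877649/439735539453804 - 175/939 = -25650231979767763/137637223849040652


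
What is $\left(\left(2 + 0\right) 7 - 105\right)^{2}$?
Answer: $8281$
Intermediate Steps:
$\left(\left(2 + 0\right) 7 - 105\right)^{2} = \left(2 \cdot 7 - 105\right)^{2} = \left(14 - 105\right)^{2} = \left(-91\right)^{2} = 8281$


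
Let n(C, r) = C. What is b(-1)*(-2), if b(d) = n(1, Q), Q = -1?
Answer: -2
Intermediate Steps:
b(d) = 1
b(-1)*(-2) = 1*(-2) = -2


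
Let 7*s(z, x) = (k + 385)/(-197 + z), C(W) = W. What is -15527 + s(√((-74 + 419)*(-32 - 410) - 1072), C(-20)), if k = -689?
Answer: -20908551731/1346597 + 304*I*√153562/1346597 ≈ -15527.0 + 0.088466*I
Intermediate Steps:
s(z, x) = -304/(7*(-197 + z)) (s(z, x) = ((-689 + 385)/(-197 + z))/7 = (-304/(-197 + z))/7 = -304/(7*(-197 + z)))
-15527 + s(√((-74 + 419)*(-32 - 410) - 1072), C(-20)) = -15527 - 304/(-1379 + 7*√((-74 + 419)*(-32 - 410) - 1072)) = -15527 - 304/(-1379 + 7*√(345*(-442) - 1072)) = -15527 - 304/(-1379 + 7*√(-152490 - 1072)) = -15527 - 304/(-1379 + 7*√(-153562)) = -15527 - 304/(-1379 + 7*(I*√153562)) = -15527 - 304/(-1379 + 7*I*√153562)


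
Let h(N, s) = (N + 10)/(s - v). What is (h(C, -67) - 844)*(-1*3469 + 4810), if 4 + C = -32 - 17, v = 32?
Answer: -12443437/11 ≈ -1.1312e+6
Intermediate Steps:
C = -53 (C = -4 + (-32 - 17) = -4 - 49 = -53)
h(N, s) = (10 + N)/(-32 + s) (h(N, s) = (N + 10)/(s - 1*32) = (10 + N)/(s - 32) = (10 + N)/(-32 + s))
(h(C, -67) - 844)*(-1*3469 + 4810) = ((10 - 53)/(-32 - 67) - 844)*(-1*3469 + 4810) = (-43/(-99) - 844)*(-3469 + 4810) = (-1/99*(-43) - 844)*1341 = (43/99 - 844)*1341 = -83513/99*1341 = -12443437/11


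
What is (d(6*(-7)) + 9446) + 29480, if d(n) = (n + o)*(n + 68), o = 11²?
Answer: 40980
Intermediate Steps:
o = 121
d(n) = (68 + n)*(121 + n) (d(n) = (n + 121)*(n + 68) = (121 + n)*(68 + n) = (68 + n)*(121 + n))
(d(6*(-7)) + 9446) + 29480 = ((8228 + (6*(-7))² + 189*(6*(-7))) + 9446) + 29480 = ((8228 + (-42)² + 189*(-42)) + 9446) + 29480 = ((8228 + 1764 - 7938) + 9446) + 29480 = (2054 + 9446) + 29480 = 11500 + 29480 = 40980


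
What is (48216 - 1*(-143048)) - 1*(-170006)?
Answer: 361270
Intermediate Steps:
(48216 - 1*(-143048)) - 1*(-170006) = (48216 + 143048) + 170006 = 191264 + 170006 = 361270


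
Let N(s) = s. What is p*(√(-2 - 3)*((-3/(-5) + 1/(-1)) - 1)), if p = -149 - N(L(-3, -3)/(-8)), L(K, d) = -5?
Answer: 8379*I*√5/40 ≈ 468.4*I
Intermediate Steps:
p = -1197/8 (p = -149 - (-5)/(-8) = -149 - (-5)*(-1)/8 = -149 - 1*5/8 = -149 - 5/8 = -1197/8 ≈ -149.63)
p*(√(-2 - 3)*((-3/(-5) + 1/(-1)) - 1)) = -1197*√(-2 - 3)*((-3/(-5) + 1/(-1)) - 1)/8 = -1197*√(-5)*((-3*(-⅕) + 1*(-1)) - 1)/8 = -1197*I*√5*((⅗ - 1) - 1)/8 = -1197*I*√5*(-⅖ - 1)/8 = -1197*I*√5*(-7)/(8*5) = -(-8379)*I*√5/40 = 8379*I*√5/40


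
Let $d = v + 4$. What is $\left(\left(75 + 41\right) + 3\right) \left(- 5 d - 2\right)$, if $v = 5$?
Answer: $-5593$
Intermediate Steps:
$d = 9$ ($d = 5 + 4 = 9$)
$\left(\left(75 + 41\right) + 3\right) \left(- 5 d - 2\right) = \left(\left(75 + 41\right) + 3\right) \left(\left(-5\right) 9 - 2\right) = \left(116 + 3\right) \left(-45 - 2\right) = 119 \left(-47\right) = -5593$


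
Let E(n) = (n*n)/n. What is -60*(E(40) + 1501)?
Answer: -92460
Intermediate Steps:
E(n) = n (E(n) = n²/n = n)
-60*(E(40) + 1501) = -60*(40 + 1501) = -60*1541 = -92460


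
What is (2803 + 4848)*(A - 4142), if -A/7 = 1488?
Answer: -111383258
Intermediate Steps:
A = -10416 (A = -7*1488 = -10416)
(2803 + 4848)*(A - 4142) = (2803 + 4848)*(-10416 - 4142) = 7651*(-14558) = -111383258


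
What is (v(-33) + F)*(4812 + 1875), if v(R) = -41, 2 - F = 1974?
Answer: -13460931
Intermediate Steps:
F = -1972 (F = 2 - 1*1974 = 2 - 1974 = -1972)
(v(-33) + F)*(4812 + 1875) = (-41 - 1972)*(4812 + 1875) = -2013*6687 = -13460931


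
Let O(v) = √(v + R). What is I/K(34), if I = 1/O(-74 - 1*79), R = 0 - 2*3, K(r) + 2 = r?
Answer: -I*√159/5088 ≈ -0.0024783*I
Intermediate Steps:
K(r) = -2 + r
R = -6 (R = 0 - 6 = -6)
O(v) = √(-6 + v) (O(v) = √(v - 6) = √(-6 + v))
I = -I*√159/159 (I = 1/(√(-6 + (-74 - 1*79))) = 1/(√(-6 + (-74 - 79))) = 1/(√(-6 - 153)) = 1/(√(-159)) = 1/(I*√159) = -I*√159/159 ≈ -0.079305*I)
I/K(34) = (-I*√159/159)/(-2 + 34) = -I*√159/159/32 = -I*√159/159*(1/32) = -I*√159/5088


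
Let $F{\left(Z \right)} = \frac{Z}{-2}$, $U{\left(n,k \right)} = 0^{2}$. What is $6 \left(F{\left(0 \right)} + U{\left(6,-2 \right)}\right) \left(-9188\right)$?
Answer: $0$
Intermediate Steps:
$U{\left(n,k \right)} = 0$
$F{\left(Z \right)} = - \frac{Z}{2}$ ($F{\left(Z \right)} = Z \left(- \frac{1}{2}\right) = - \frac{Z}{2}$)
$6 \left(F{\left(0 \right)} + U{\left(6,-2 \right)}\right) \left(-9188\right) = 6 \left(\left(- \frac{1}{2}\right) 0 + 0\right) \left(-9188\right) = 6 \left(0 + 0\right) \left(-9188\right) = 6 \cdot 0 \left(-9188\right) = 0 \left(-9188\right) = 0$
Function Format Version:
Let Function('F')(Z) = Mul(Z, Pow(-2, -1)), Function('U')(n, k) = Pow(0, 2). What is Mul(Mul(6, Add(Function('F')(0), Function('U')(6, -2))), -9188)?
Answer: 0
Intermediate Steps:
Function('U')(n, k) = 0
Function('F')(Z) = Mul(Rational(-1, 2), Z) (Function('F')(Z) = Mul(Z, Rational(-1, 2)) = Mul(Rational(-1, 2), Z))
Mul(Mul(6, Add(Function('F')(0), Function('U')(6, -2))), -9188) = Mul(Mul(6, Add(Mul(Rational(-1, 2), 0), 0)), -9188) = Mul(Mul(6, Add(0, 0)), -9188) = Mul(Mul(6, 0), -9188) = Mul(0, -9188) = 0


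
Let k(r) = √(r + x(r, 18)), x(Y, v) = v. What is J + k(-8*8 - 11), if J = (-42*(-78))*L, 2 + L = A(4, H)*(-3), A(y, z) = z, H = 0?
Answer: -6552 + I*√57 ≈ -6552.0 + 7.5498*I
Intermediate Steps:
L = -2 (L = -2 + 0*(-3) = -2 + 0 = -2)
J = -6552 (J = -42*(-78)*(-2) = 3276*(-2) = -6552)
k(r) = √(18 + r) (k(r) = √(r + 18) = √(18 + r))
J + k(-8*8 - 11) = -6552 + √(18 + (-8*8 - 11)) = -6552 + √(18 + (-64 - 11)) = -6552 + √(18 - 75) = -6552 + √(-57) = -6552 + I*√57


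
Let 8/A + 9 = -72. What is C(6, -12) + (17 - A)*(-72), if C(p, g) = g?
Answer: -11188/9 ≈ -1243.1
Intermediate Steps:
A = -8/81 (A = 8/(-9 - 72) = 8/(-81) = 8*(-1/81) = -8/81 ≈ -0.098765)
C(6, -12) + (17 - A)*(-72) = -12 + (17 - 1*(-8/81))*(-72) = -12 + (17 + 8/81)*(-72) = -12 + (1385/81)*(-72) = -12 - 11080/9 = -11188/9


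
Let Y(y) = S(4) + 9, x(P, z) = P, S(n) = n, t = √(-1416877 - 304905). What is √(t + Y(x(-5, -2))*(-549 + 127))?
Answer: √(-5486 + I*√1721782) ≈ 8.7961 + 74.588*I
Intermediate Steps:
t = I*√1721782 (t = √(-1721782) = I*√1721782 ≈ 1312.2*I)
Y(y) = 13 (Y(y) = 4 + 9 = 13)
√(t + Y(x(-5, -2))*(-549 + 127)) = √(I*√1721782 + 13*(-549 + 127)) = √(I*√1721782 + 13*(-422)) = √(I*√1721782 - 5486) = √(-5486 + I*√1721782)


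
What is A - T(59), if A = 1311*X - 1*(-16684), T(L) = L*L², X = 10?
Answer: -175585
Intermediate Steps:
T(L) = L³
A = 29794 (A = 1311*10 - 1*(-16684) = 13110 + 16684 = 29794)
A - T(59) = 29794 - 1*59³ = 29794 - 1*205379 = 29794 - 205379 = -175585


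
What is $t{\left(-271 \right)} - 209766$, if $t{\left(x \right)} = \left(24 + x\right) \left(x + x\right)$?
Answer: $-75892$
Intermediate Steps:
$t{\left(x \right)} = 2 x \left(24 + x\right)$ ($t{\left(x \right)} = \left(24 + x\right) 2 x = 2 x \left(24 + x\right)$)
$t{\left(-271 \right)} - 209766 = 2 \left(-271\right) \left(24 - 271\right) - 209766 = 2 \left(-271\right) \left(-247\right) - 209766 = 133874 - 209766 = -75892$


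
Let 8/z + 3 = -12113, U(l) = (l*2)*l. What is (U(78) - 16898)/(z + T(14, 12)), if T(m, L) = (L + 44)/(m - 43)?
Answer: 207743965/84841 ≈ 2448.6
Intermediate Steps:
U(l) = 2*l**2 (U(l) = (2*l)*l = 2*l**2)
z = -2/3029 (z = 8/(-3 - 12113) = 8/(-12116) = 8*(-1/12116) = -2/3029 ≈ -0.00066028)
T(m, L) = (44 + L)/(-43 + m)
(U(78) - 16898)/(z + T(14, 12)) = (2*78**2 - 16898)/(-2/3029 + (44 + 12)/(-43 + 14)) = (2*6084 - 16898)/(-2/3029 + 56/(-29)) = (12168 - 16898)/(-2/3029 - 1/29*56) = -4730/(-2/3029 - 56/29) = -4730/(-169682/87841) = -4730*(-87841/169682) = 207743965/84841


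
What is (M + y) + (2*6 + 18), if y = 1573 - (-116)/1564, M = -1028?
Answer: 224854/391 ≈ 575.07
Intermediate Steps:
y = 615072/391 (y = 1573 - (-116)/1564 = 1573 - 1*(-29/391) = 1573 + 29/391 = 615072/391 ≈ 1573.1)
(M + y) + (2*6 + 18) = (-1028 + 615072/391) + (2*6 + 18) = 213124/391 + (12 + 18) = 213124/391 + 30 = 224854/391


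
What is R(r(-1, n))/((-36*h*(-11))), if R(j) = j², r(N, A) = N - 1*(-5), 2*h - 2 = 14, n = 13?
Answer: 1/198 ≈ 0.0050505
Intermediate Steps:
h = 8 (h = 1 + (½)*14 = 1 + 7 = 8)
r(N, A) = 5 + N (r(N, A) = N + 5 = 5 + N)
R(r(-1, n))/((-36*h*(-11))) = (5 - 1)²/((-36*8*(-11))) = 4²/((-288*(-11))) = 16/3168 = 16*(1/3168) = 1/198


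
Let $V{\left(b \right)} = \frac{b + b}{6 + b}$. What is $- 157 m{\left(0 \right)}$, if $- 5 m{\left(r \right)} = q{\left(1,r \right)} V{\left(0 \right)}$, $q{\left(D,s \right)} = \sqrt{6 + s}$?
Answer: $0$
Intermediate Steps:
$V{\left(b \right)} = \frac{2 b}{6 + b}$
$m{\left(r \right)} = 0$ ($m{\left(r \right)} = - \frac{\sqrt{6 + r} 2 \cdot 0 \frac{1}{6 + 0}}{5} = - \frac{\sqrt{6 + r} 2 \cdot 0 \cdot \frac{1}{6}}{5} = - \frac{\sqrt{6 + r} 0}{5} = \left(- \frac{1}{5}\right) 0 = 0$)
$- 157 m{\left(0 \right)} = \left(-157\right) 0 = 0$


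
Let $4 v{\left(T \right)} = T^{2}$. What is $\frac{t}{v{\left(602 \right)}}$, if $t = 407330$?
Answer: $\frac{58190}{12943} \approx 4.4959$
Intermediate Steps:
$v{\left(T \right)} = \frac{T^{2}}{4}$
$\frac{t}{v{\left(602 \right)}} = \frac{407330}{\frac{1}{4} \cdot 602^{2}} = \frac{407330}{\frac{1}{4} \cdot 362404} = \frac{407330}{90601} = 407330 \cdot \frac{1}{90601} = \frac{58190}{12943}$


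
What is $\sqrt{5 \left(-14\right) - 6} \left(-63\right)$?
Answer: $- 126 i \sqrt{19} \approx - 549.22 i$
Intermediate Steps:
$\sqrt{5 \left(-14\right) - 6} \left(-63\right) = \sqrt{-70 - 6} \left(-63\right) = \sqrt{-76} \left(-63\right) = 2 i \sqrt{19} \left(-63\right) = - 126 i \sqrt{19}$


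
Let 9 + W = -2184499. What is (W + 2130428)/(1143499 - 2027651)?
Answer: 6760/110519 ≈ 0.061166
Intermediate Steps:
W = -2184508 (W = -9 - 2184499 = -2184508)
(W + 2130428)/(1143499 - 2027651) = (-2184508 + 2130428)/(1143499 - 2027651) = -54080/(-884152) = -54080*(-1/884152) = 6760/110519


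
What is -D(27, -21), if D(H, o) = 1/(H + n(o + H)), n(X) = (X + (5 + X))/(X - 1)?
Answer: -5/152 ≈ -0.032895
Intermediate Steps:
n(X) = (5 + 2*X)/(-1 + X)
D(H, o) = 1/(H + (5 + 2*H + 2*o)/(-1 + H + o)) (D(H, o) = 1/(H + (5 + 2*(o + H))/(-1 + (o + H))) = 1/(H + (5 + 2*(H + o))/(-1 + (H + o))) = 1/(H + (5 + (2*H + 2*o))/(-1 + H + o)) = 1/(H + (5 + 2*H + 2*o)/(-1 + H + o)))
-D(27, -21) = -(-1 + 27 - 21)/(5 + 27 + 27² + 2*(-21) + 27*(-21)) = -5/(5 + 27 + 729 - 42 - 567) = -5/152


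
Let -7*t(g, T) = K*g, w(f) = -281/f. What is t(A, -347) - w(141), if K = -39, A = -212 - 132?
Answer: -1889689/987 ≈ -1914.6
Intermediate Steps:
A = -344
t(g, T) = 39*g/7 (t(g, T) = -(-39)*g/7 = 39*g/7)
t(A, -347) - w(141) = (39/7)*(-344) - (-281)/141 = -13416/7 - (-281)/141 = -13416/7 - 1*(-281/141) = -13416/7 + 281/141 = -1889689/987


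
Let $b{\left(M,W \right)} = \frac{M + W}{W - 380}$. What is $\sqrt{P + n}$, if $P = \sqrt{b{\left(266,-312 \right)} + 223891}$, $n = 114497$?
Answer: $\frac{\sqrt{13707122852 + 346 \sqrt{26803342914}}}{346} \approx 339.07$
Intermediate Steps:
$b{\left(M,W \right)} = \frac{M + W}{-380 + W}$
$P = \frac{\sqrt{26803342914}}{346}$ ($P = \sqrt{\frac{266 - 312}{-380 - 312} + 223891} = \sqrt{\frac{1}{-692} \left(-46\right) + 223891} = \sqrt{\left(- \frac{1}{692}\right) \left(-46\right) + 223891} = \sqrt{\frac{23}{346} + 223891} = \sqrt{\frac{77466309}{346}} = \frac{\sqrt{26803342914}}{346} \approx 473.17$)
$\sqrt{P + n} = \sqrt{\frac{\sqrt{26803342914}}{346} + 114497} = \sqrt{114497 + \frac{\sqrt{26803342914}}{346}}$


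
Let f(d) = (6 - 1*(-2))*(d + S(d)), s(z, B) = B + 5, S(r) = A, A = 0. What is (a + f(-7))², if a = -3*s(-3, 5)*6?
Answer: 55696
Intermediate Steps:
S(r) = 0
s(z, B) = 5 + B
a = -180 (a = -3*(5 + 5)*6 = -3*10*6 = -30*6 = -180)
f(d) = 8*d (f(d) = (6 - 1*(-2))*(d + 0) = (6 + 2)*d = 8*d)
(a + f(-7))² = (-180 + 8*(-7))² = (-180 - 56)² = (-236)² = 55696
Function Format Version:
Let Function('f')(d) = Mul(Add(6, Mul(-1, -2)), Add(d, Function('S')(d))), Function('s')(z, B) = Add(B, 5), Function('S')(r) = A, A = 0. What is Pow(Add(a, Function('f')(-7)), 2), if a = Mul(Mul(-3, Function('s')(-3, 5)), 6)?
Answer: 55696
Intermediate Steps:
Function('S')(r) = 0
Function('s')(z, B) = Add(5, B)
a = -180 (a = Mul(Mul(-3, Add(5, 5)), 6) = Mul(Mul(-3, 10), 6) = Mul(-30, 6) = -180)
Function('f')(d) = Mul(8, d) (Function('f')(d) = Mul(Add(6, Mul(-1, -2)), Add(d, 0)) = Mul(Add(6, 2), d) = Mul(8, d))
Pow(Add(a, Function('f')(-7)), 2) = Pow(Add(-180, Mul(8, -7)), 2) = Pow(Add(-180, -56), 2) = Pow(-236, 2) = 55696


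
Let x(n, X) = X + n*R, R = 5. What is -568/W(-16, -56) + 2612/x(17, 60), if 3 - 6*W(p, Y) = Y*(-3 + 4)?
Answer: -340052/8555 ≈ -39.749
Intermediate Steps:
W(p, Y) = ½ - Y/6 (W(p, Y) = ½ - Y*(-3 + 4)/6 = ½ - Y/6)
x(n, X) = X + 5*n (x(n, X) = X + n*5 = X + 5*n)
-568/W(-16, -56) + 2612/x(17, 60) = -568/(½ - ⅙*(-56)) + 2612/(60 + 5*17) = -568/(½ + 28/3) + 2612/(60 + 85) = -568/59/6 + 2612/145 = -568*6/59 + 2612*(1/145) = -3408/59 + 2612/145 = -340052/8555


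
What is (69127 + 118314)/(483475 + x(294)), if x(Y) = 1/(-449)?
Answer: 84161009/217080274 ≈ 0.38770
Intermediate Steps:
x(Y) = -1/449
(69127 + 118314)/(483475 + x(294)) = (69127 + 118314)/(483475 - 1/449) = 187441/(217080274/449) = 187441*(449/217080274) = 84161009/217080274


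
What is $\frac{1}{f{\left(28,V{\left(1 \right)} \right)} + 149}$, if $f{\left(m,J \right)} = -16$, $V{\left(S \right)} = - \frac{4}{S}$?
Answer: $\frac{1}{133} \approx 0.0075188$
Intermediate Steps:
$\frac{1}{f{\left(28,V{\left(1 \right)} \right)} + 149} = \frac{1}{-16 + 149} = \frac{1}{133}$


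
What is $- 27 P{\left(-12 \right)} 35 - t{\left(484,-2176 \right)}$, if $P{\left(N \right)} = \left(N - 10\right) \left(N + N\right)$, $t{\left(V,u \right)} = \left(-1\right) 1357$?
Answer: $-497603$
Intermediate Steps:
$t{\left(V,u \right)} = -1357$
$P{\left(N \right)} = 2 N \left(-10 + N\right)$ ($P{\left(N \right)} = \left(-10 + N\right) 2 N = 2 N \left(-10 + N\right)$)
$- 27 P{\left(-12 \right)} 35 - t{\left(484,-2176 \right)} = - 27 \cdot 2 \left(-12\right) \left(-10 - 12\right) 35 - -1357 = - 27 \cdot 2 \left(-12\right) \left(-22\right) 35 + 1357 = \left(-27\right) 528 \cdot 35 + 1357 = \left(-14256\right) 35 + 1357 = -498960 + 1357 = -497603$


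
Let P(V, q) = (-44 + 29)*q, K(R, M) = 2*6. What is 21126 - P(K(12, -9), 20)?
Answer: 21426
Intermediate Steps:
K(R, M) = 12
P(V, q) = -15*q
21126 - P(K(12, -9), 20) = 21126 - (-15)*20 = 21126 - 1*(-300) = 21126 + 300 = 21426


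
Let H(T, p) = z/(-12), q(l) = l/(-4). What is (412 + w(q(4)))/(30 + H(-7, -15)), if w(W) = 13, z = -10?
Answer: 510/37 ≈ 13.784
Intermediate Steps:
q(l) = -l/4 (q(l) = l*(-¼) = -l/4)
H(T, p) = ⅚ (H(T, p) = -10/(-12) = -10*(-1/12) = ⅚)
(412 + w(q(4)))/(30 + H(-7, -15)) = (412 + 13)/(30 + ⅚) = 425/(185/6) = 425*(6/185) = 510/37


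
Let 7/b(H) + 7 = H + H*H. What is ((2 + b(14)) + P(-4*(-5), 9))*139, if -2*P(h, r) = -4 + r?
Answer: -3753/58 ≈ -64.707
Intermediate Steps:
P(h, r) = 2 - r/2 (P(h, r) = -(-4 + r)/2 = 2 - r/2)
b(H) = 7/(-7 + H + H²) (b(H) = 7/(-7 + (H + H*H)) = 7/(-7 + (H + H²)) = 7/(-7 + H + H²))
((2 + b(14)) + P(-4*(-5), 9))*139 = ((2 + 7/(-7 + 14 + 14²)) + (2 - ½*9))*139 = ((2 + 7/(-7 + 14 + 196)) + (2 - 9/2))*139 = ((2 + 7/203) - 5/2)*139 = ((2 + 7*(1/203)) - 5/2)*139 = ((2 + 1/29) - 5/2)*139 = (59/29 - 5/2)*139 = -27/58*139 = -3753/58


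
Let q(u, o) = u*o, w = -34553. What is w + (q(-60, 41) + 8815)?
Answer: -28198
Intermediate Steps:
q(u, o) = o*u
w + (q(-60, 41) + 8815) = -34553 + (41*(-60) + 8815) = -34553 + (-2460 + 8815) = -34553 + 6355 = -28198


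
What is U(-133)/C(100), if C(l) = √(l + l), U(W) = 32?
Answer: 8*√2/5 ≈ 2.2627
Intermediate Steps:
C(l) = √2*√l (C(l) = √(2*l) = √2*√l)
U(-133)/C(100) = 32/((√2*√100)) = 32/((√2*10)) = 32/((10*√2)) = 32*(√2/20) = 8*√2/5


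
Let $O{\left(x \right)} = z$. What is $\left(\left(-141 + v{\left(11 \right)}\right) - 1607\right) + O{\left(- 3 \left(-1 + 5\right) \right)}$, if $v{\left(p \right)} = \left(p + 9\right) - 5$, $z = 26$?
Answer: $-1707$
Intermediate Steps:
$O{\left(x \right)} = 26$
$v{\left(p \right)} = 4 + p$ ($v{\left(p \right)} = \left(9 + p\right) - 5 = 4 + p$)
$\left(\left(-141 + v{\left(11 \right)}\right) - 1607\right) + O{\left(- 3 \left(-1 + 5\right) \right)} = \left(\left(-141 + \left(4 + 11\right)\right) - 1607\right) + 26 = \left(\left(-141 + 15\right) - 1607\right) + 26 = \left(-126 - 1607\right) + 26 = -1733 + 26 = -1707$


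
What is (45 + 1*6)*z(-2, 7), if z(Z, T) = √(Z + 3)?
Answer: 51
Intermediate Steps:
z(Z, T) = √(3 + Z)
(45 + 1*6)*z(-2, 7) = (45 + 1*6)*√(3 - 2) = (45 + 6)*√1 = 51*1 = 51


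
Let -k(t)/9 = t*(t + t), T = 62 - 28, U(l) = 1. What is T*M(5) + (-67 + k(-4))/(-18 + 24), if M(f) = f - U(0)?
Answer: 461/6 ≈ 76.833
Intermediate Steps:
T = 34
k(t) = -18*t**2 (k(t) = -9*t*(t + t) = -9*t*2*t = -18*t**2)
M(f) = -1 + f (M(f) = f - 1*1 = f - 1 = -1 + f)
T*M(5) + (-67 + k(-4))/(-18 + 24) = 34*(-1 + 5) + (-67 - 18*(-4)**2)/(-18 + 24) = 34*4 + (-67 - 18*16)/6 = 136 + (-67 - 288)*(1/6) = 136 - 355*1/6 = 136 - 355/6 = 461/6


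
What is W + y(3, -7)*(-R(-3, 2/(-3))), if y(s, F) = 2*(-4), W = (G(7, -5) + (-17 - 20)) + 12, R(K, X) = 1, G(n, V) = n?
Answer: -10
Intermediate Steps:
W = -18 (W = (7 + (-17 - 20)) + 12 = (7 - 37) + 12 = -30 + 12 = -18)
y(s, F) = -8
W + y(3, -7)*(-R(-3, 2/(-3))) = -18 - (-8) = -18 - 8*(-1) = -18 + 8 = -10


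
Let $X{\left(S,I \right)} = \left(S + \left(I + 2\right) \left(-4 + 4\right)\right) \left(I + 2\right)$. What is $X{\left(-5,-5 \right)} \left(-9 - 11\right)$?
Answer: $-300$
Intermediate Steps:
$X{\left(S,I \right)} = S \left(2 + I\right)$ ($X{\left(S,I \right)} = \left(S + \left(2 + I\right) 0\right) \left(2 + I\right) = \left(S + 0\right) \left(2 + I\right) = S \left(2 + I\right)$)
$X{\left(-5,-5 \right)} \left(-9 - 11\right) = - 5 \left(2 - 5\right) \left(-9 - 11\right) = \left(-5\right) \left(-3\right) \left(-20\right) = 15 \left(-20\right) = -300$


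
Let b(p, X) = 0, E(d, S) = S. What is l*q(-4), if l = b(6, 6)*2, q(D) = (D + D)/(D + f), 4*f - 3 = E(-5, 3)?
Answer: 0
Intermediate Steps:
f = 3/2 (f = ¾ + (¼)*3 = ¾ + ¾ = 3/2 ≈ 1.5000)
q(D) = 2*D/(3/2 + D) (q(D) = (D + D)/(D + 3/2) = (2*D)/(3/2 + D) = 2*D/(3/2 + D))
l = 0 (l = 0*2 = 0)
l*q(-4) = 0*(4*(-4)/(3 + 2*(-4))) = 0*(4*(-4)/(3 - 8)) = 0*(4*(-4)/(-5)) = 0*(4*(-4)*(-⅕)) = 0*(16/5) = 0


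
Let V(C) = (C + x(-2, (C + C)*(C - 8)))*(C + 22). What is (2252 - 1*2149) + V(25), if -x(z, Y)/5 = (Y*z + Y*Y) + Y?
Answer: -169586472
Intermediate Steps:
x(z, Y) = -5*Y - 5*Y**2 - 5*Y*z (x(z, Y) = -5*((Y*z + Y*Y) + Y) = -5*((Y*z + Y**2) + Y) = -5*((Y**2 + Y*z) + Y) = -5*(Y + Y**2 + Y*z) = -5*Y - 5*Y**2 - 5*Y*z)
V(C) = (22 + C)*(C - 10*C*(-1 + 2*C*(-8 + C))*(-8 + C)) (V(C) = (C - 5*(C + C)*(C - 8)*(1 + (C + C)*(C - 8) - 2))*(C + 22) = (C - 5*(2*C)*(-8 + C)*(1 + (2*C)*(-8 + C) - 2))*(22 + C) = (C - 5*2*C*(-8 + C)*(1 + 2*C*(-8 + C) - 2))*(22 + C) = (C - 5*2*C*(-8 + C)*(-1 + 2*C*(-8 + C)))*(22 + C) = (C - 10*C*(-1 + 2*C*(-8 + C))*(-8 + C))*(22 + C) = (22 + C)*(C - 10*C*(-1 + 2*C*(-8 + C))*(-8 + C)))
(2252 - 1*2149) + V(25) = (2252 - 1*2149) + 25*(-1738 - 28019*25 - 120*25**3 - 20*25**4 + 5770*25**2) = (2252 - 2149) + 25*(-1738 - 700475 - 120*15625 - 20*390625 + 5770*625) = 103 + 25*(-1738 - 700475 - 1875000 - 7812500 + 3606250) = 103 + 25*(-6783463) = 103 - 169586575 = -169586472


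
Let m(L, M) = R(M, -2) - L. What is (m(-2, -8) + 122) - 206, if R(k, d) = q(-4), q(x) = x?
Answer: -86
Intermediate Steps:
R(k, d) = -4
m(L, M) = -4 - L
(m(-2, -8) + 122) - 206 = ((-4 - 1*(-2)) + 122) - 206 = ((-4 + 2) + 122) - 206 = (-2 + 122) - 206 = 120 - 206 = -86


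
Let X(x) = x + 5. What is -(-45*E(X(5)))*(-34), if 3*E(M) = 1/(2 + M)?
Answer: -85/2 ≈ -42.500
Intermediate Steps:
X(x) = 5 + x
E(M) = 1/(3*(2 + M))
-(-45*E(X(5)))*(-34) = -(-15/(2 + (5 + 5)))*(-34) = -(-15/(2 + 10))*(-34) = -(-15/12)*(-34) = -(-45*1/36)*(-34) = -(-5)*(-34)/4 = -1*85/2 = -85/2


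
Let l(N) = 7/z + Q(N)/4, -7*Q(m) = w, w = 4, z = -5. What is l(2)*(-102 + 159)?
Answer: -3078/35 ≈ -87.943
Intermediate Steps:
Q(m) = -4/7 (Q(m) = -1/7*4 = -4/7)
l(N) = -54/35 (l(N) = 7/(-5) - 4/7/4 = 7*(-1/5) - 4/7*1/4 = -7/5 - 1/7 = -54/35)
l(2)*(-102 + 159) = -54*(-102 + 159)/35 = -54/35*57 = -3078/35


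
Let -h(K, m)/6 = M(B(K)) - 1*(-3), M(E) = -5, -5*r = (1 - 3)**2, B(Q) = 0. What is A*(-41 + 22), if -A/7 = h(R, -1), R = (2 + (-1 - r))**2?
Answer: 1596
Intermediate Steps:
r = -4/5 (r = -(1 - 3)**2/5 = -1/5*(-2)**2 = -1/5*4 = -4/5 ≈ -0.80000)
R = 81/25 (R = (2 + (-1 - 1*(-4/5)))**2 = (2 + (-1 + 4/5))**2 = (2 - 1/5)**2 = (9/5)**2 = 81/25 ≈ 3.2400)
h(K, m) = 12 (h(K, m) = -6*(-5 - 1*(-3)) = -6*(-5 + 3) = -6*(-2) = 12)
A = -84 (A = -7*12 = -84)
A*(-41 + 22) = -84*(-41 + 22) = -84*(-19) = 1596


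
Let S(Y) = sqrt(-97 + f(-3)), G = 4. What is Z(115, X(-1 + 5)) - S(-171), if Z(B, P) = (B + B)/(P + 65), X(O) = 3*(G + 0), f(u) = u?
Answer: 230/77 - 10*I ≈ 2.987 - 10.0*I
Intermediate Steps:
X(O) = 12 (X(O) = 3*(4 + 0) = 3*4 = 12)
Z(B, P) = 2*B/(65 + P) (Z(B, P) = (2*B)/(65 + P) = 2*B/(65 + P))
S(Y) = 10*I (S(Y) = sqrt(-97 - 3) = sqrt(-100) = 10*I)
Z(115, X(-1 + 5)) - S(-171) = 2*115/(65 + 12) - 10*I = 2*115/77 - 10*I = 2*115*(1/77) - 10*I = 230/77 - 10*I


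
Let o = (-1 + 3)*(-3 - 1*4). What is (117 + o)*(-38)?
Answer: -3914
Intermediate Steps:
o = -14 (o = 2*(-3 - 4) = 2*(-7) = -14)
(117 + o)*(-38) = (117 - 14)*(-38) = 103*(-38) = -3914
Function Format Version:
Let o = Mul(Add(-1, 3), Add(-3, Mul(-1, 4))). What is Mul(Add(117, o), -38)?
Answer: -3914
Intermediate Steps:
o = -14 (o = Mul(2, Add(-3, -4)) = Mul(2, -7) = -14)
Mul(Add(117, o), -38) = Mul(Add(117, -14), -38) = Mul(103, -38) = -3914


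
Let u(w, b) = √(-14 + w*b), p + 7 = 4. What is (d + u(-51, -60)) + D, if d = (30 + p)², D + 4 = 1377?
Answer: 2102 + √3046 ≈ 2157.2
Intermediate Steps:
p = -3 (p = -7 + 4 = -3)
D = 1373 (D = -4 + 1377 = 1373)
u(w, b) = √(-14 + b*w)
d = 729 (d = (30 - 3)² = 27² = 729)
(d + u(-51, -60)) + D = (729 + √(-14 - 60*(-51))) + 1373 = (729 + √(-14 + 3060)) + 1373 = (729 + √3046) + 1373 = 2102 + √3046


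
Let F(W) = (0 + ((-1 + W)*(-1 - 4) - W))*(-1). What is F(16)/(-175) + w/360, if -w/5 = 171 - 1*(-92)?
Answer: -7511/1800 ≈ -4.1728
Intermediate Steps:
w = -1315 (w = -5*(171 - 1*(-92)) = -5*(171 + 92) = -5*263 = -1315)
F(W) = -5 + 6*W (F(W) = (0 + ((-1 + W)*(-5) - W))*(-1) = (0 + ((5 - 5*W) - W))*(-1) = (0 + (5 - 6*W))*(-1) = (5 - 6*W)*(-1) = -5 + 6*W)
F(16)/(-175) + w/360 = (-5 + 6*16)/(-175) - 1315/360 = (-5 + 96)*(-1/175) - 1315*1/360 = 91*(-1/175) - 263/72 = -13/25 - 263/72 = -7511/1800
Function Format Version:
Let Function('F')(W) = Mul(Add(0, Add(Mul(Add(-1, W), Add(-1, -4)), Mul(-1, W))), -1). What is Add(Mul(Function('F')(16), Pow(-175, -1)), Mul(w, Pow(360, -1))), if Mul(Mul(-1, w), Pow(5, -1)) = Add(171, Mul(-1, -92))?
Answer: Rational(-7511, 1800) ≈ -4.1728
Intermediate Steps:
w = -1315 (w = Mul(-5, Add(171, Mul(-1, -92))) = Mul(-5, Add(171, 92)) = Mul(-5, 263) = -1315)
Function('F')(W) = Add(-5, Mul(6, W)) (Function('F')(W) = Mul(Add(0, Add(Mul(Add(-1, W), -5), Mul(-1, W))), -1) = Mul(Add(0, Add(Add(5, Mul(-5, W)), Mul(-1, W))), -1) = Mul(Add(0, Add(5, Mul(-6, W))), -1) = Mul(Add(5, Mul(-6, W)), -1) = Add(-5, Mul(6, W)))
Add(Mul(Function('F')(16), Pow(-175, -1)), Mul(w, Pow(360, -1))) = Add(Mul(Add(-5, Mul(6, 16)), Pow(-175, -1)), Mul(-1315, Pow(360, -1))) = Add(Mul(Add(-5, 96), Rational(-1, 175)), Mul(-1315, Rational(1, 360))) = Add(Mul(91, Rational(-1, 175)), Rational(-263, 72)) = Add(Rational(-13, 25), Rational(-263, 72)) = Rational(-7511, 1800)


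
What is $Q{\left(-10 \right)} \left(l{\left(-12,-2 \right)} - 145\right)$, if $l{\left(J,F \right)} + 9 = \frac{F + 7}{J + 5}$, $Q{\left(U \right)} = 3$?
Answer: $- \frac{3249}{7} \approx -464.14$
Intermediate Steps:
$l{\left(J,F \right)} = -9 + \frac{7 + F}{5 + J}$ ($l{\left(J,F \right)} = -9 + \frac{F + 7}{J + 5} = -9 + \frac{7 + F}{5 + J}$)
$Q{\left(-10 \right)} \left(l{\left(-12,-2 \right)} - 145\right) = 3 \left(\frac{-38 - 2 - -108}{5 - 12} - 145\right) = 3 \left(\frac{-38 - 2 + 108}{-7} - 145\right) = 3 \left(\left(- \frac{1}{7}\right) 68 - 145\right) = 3 \left(- \frac{68}{7} - 145\right) = 3 \left(- \frac{1083}{7}\right) = - \frac{3249}{7}$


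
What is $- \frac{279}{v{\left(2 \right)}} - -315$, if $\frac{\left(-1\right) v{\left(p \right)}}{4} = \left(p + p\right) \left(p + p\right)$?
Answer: $\frac{20439}{64} \approx 319.36$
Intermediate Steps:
$v{\left(p \right)} = - 16 p^{2}$ ($v{\left(p \right)} = - 4 \left(p + p\right) \left(p + p\right) = - 4 \cdot 2 p 2 p = - 4 \cdot 4 p^{2} = - 16 p^{2}$)
$- \frac{279}{v{\left(2 \right)}} - -315 = - \frac{279}{\left(-16\right) 2^{2}} - -315 = - \frac{279}{\left(-16\right) 4} + 315 = - \frac{279}{-64} + 315 = \left(-279\right) \left(- \frac{1}{64}\right) + 315 = \frac{279}{64} + 315 = \frac{20439}{64}$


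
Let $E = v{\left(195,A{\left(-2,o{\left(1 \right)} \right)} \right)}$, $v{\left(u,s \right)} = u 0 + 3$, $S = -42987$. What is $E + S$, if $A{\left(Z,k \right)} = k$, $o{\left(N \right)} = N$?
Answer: $-42984$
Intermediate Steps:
$v{\left(u,s \right)} = 3$ ($v{\left(u,s \right)} = 0 + 3 = 3$)
$E = 3$
$E + S = 3 - 42987 = -42984$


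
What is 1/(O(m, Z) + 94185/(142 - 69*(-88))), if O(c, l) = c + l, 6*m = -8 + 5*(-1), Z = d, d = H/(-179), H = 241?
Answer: 128343/1494409 ≈ 0.085882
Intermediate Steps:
d = -241/179 (d = 241/(-179) = 241*(-1/179) = -241/179 ≈ -1.3464)
Z = -241/179 ≈ -1.3464
m = -13/6 (m = (-8 + 5*(-1))/6 = (-8 - 5)/6 = (⅙)*(-13) = -13/6 ≈ -2.1667)
1/(O(m, Z) + 94185/(142 - 69*(-88))) = 1/((-13/6 - 241/179) + 94185/(142 - 69*(-88))) = 1/(-3773/1074 + 94185/(142 + 6072)) = 1/(-3773/1074 + 94185/6214) = 1/(-3773/1074 + 94185*(1/6214)) = 1/(-3773/1074 + 7245/478) = 1/(1494409/128343) = 128343/1494409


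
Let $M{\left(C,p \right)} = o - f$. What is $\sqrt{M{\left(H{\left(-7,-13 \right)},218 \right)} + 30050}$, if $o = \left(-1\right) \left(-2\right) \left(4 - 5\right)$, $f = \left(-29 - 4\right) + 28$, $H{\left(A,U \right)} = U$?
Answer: $\sqrt{30053} \approx 173.36$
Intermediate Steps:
$f = -5$ ($f = -33 + 28 = -5$)
$o = -2$ ($o = 2 \left(-1\right) = -2$)
$M{\left(C,p \right)} = 3$ ($M{\left(C,p \right)} = -2 - -5 = -2 + 5 = 3$)
$\sqrt{M{\left(H{\left(-7,-13 \right)},218 \right)} + 30050} = \sqrt{3 + 30050} = \sqrt{30053}$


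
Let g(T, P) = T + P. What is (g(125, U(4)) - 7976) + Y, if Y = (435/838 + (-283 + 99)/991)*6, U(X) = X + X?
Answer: -3255810368/415229 ≈ -7841.0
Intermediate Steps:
U(X) = 2*X
g(T, P) = P + T
Y = 830679/415229 (Y = (435*(1/838) - 184*1/991)*6 = (435/838 - 184/991)*6 = (276893/830458)*6 = 830679/415229 ≈ 2.0005)
(g(125, U(4)) - 7976) + Y = ((2*4 + 125) - 7976) + 830679/415229 = ((8 + 125) - 7976) + 830679/415229 = (133 - 7976) + 830679/415229 = -7843 + 830679/415229 = -3255810368/415229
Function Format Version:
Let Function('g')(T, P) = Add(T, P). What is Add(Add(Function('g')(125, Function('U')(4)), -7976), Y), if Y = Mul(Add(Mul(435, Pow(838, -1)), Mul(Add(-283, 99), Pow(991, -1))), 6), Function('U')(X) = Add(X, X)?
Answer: Rational(-3255810368, 415229) ≈ -7841.0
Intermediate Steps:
Function('U')(X) = Mul(2, X)
Function('g')(T, P) = Add(P, T)
Y = Rational(830679, 415229) (Y = Mul(Add(Mul(435, Rational(1, 838)), Mul(-184, Rational(1, 991))), 6) = Mul(Add(Rational(435, 838), Rational(-184, 991)), 6) = Mul(Rational(276893, 830458), 6) = Rational(830679, 415229) ≈ 2.0005)
Add(Add(Function('g')(125, Function('U')(4)), -7976), Y) = Add(Add(Add(Mul(2, 4), 125), -7976), Rational(830679, 415229)) = Add(Add(Add(8, 125), -7976), Rational(830679, 415229)) = Add(Add(133, -7976), Rational(830679, 415229)) = Add(-7843, Rational(830679, 415229)) = Rational(-3255810368, 415229)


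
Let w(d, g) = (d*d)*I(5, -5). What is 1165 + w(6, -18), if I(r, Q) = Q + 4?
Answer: 1129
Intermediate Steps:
I(r, Q) = 4 + Q
w(d, g) = -d**2 (w(d, g) = (d*d)*(4 - 5) = d**2*(-1) = -d**2)
1165 + w(6, -18) = 1165 - 1*6**2 = 1165 - 1*36 = 1165 - 36 = 1129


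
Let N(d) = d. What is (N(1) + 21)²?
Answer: 484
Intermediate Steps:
(N(1) + 21)² = (1 + 21)² = 22² = 484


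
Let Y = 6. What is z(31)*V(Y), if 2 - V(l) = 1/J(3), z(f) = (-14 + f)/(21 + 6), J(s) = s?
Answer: 85/81 ≈ 1.0494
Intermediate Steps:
z(f) = -14/27 + f/27 (z(f) = (-14 + f)/27 = (-14 + f)*(1/27) = -14/27 + f/27)
V(l) = 5/3 (V(l) = 2 - 1/3 = 2 - 1*⅓ = 2 - ⅓ = 5/3)
z(31)*V(Y) = (-14/27 + (1/27)*31)*(5/3) = (-14/27 + 31/27)*(5/3) = (17/27)*(5/3) = 85/81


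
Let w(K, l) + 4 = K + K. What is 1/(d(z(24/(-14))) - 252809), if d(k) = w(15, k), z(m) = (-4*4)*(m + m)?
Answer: -1/252783 ≈ -3.9560e-6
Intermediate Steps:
z(m) = -32*m
w(K, l) = -4 + 2*K (w(K, l) = -4 + (K + K) = -4 + 2*K)
d(k) = 26 (d(k) = -4 + 2*15 = -4 + 30 = 26)
1/(d(z(24/(-14))) - 252809) = 1/(26 - 252809) = 1/(-252783) = -1/252783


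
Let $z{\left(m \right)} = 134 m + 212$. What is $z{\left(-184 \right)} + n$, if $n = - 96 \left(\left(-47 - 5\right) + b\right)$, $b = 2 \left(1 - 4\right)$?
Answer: $-18876$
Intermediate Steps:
$z{\left(m \right)} = 212 + 134 m$
$b = -6$ ($b = 2 \left(-3\right) = -6$)
$n = 5568$ ($n = - 96 \left(\left(-47 - 5\right) - 6\right) = - 96 \left(-52 - 6\right) = \left(-96\right) \left(-58\right) = 5568$)
$z{\left(-184 \right)} + n = \left(212 + 134 \left(-184\right)\right) + 5568 = \left(212 - 24656\right) + 5568 = -24444 + 5568 = -18876$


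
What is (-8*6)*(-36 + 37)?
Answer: -48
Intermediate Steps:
(-8*6)*(-36 + 37) = -48*1 = -48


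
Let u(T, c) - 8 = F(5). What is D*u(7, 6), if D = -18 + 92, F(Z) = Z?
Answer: 962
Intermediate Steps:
u(T, c) = 13 (u(T, c) = 8 + 5 = 13)
D = 74
D*u(7, 6) = 74*13 = 962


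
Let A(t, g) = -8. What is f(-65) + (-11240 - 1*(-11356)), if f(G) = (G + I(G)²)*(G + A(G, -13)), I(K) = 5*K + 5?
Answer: -7470339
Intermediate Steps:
I(K) = 5 + 5*K
f(G) = (-8 + G)*(G + (5 + 5*G)²) (f(G) = (G + (5 + 5*G)²)*(G - 8) = (G + (5 + 5*G)²)*(-8 + G) = (-8 + G)*(G + (5 + 5*G)²))
f(-65) + (-11240 - 1*(-11356)) = (-200 - 383*(-65) - 149*(-65)² + 25*(-65)³) + (-11240 - 1*(-11356)) = (-200 + 24895 - 149*4225 + 25*(-274625)) + (-11240 + 11356) = (-200 + 24895 - 629525 - 6865625) + 116 = -7470455 + 116 = -7470339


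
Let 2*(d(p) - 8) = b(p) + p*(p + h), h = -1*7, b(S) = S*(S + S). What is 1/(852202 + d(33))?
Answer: 1/853728 ≈ 1.1713e-6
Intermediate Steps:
b(S) = 2*S² (b(S) = S*(2*S) = 2*S²)
h = -7
d(p) = 8 + p² + p*(-7 + p)/2 (d(p) = 8 + (2*p² + p*(p - 7))/2 = 8 + (2*p² + p*(-7 + p))/2 = 8 + (p² + p*(-7 + p)/2) = 8 + p² + p*(-7 + p)/2)
1/(852202 + d(33)) = 1/(852202 + (8 - 7/2*33 + (3/2)*33²)) = 1/(852202 + (8 - 231/2 + (3/2)*1089)) = 1/(852202 + (8 - 231/2 + 3267/2)) = 1/(852202 + 1526) = 1/853728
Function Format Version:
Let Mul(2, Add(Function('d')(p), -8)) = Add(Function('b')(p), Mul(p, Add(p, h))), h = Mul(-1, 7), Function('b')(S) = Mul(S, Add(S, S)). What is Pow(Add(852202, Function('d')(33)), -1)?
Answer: Rational(1, 853728) ≈ 1.1713e-6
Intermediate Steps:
Function('b')(S) = Mul(2, Pow(S, 2)) (Function('b')(S) = Mul(S, Mul(2, S)) = Mul(2, Pow(S, 2)))
h = -7
Function('d')(p) = Add(8, Pow(p, 2), Mul(Rational(1, 2), p, Add(-7, p))) (Function('d')(p) = Add(8, Mul(Rational(1, 2), Add(Mul(2, Pow(p, 2)), Mul(p, Add(p, -7))))) = Add(8, Mul(Rational(1, 2), Add(Mul(2, Pow(p, 2)), Mul(p, Add(-7, p))))) = Add(8, Add(Pow(p, 2), Mul(Rational(1, 2), p, Add(-7, p)))) = Add(8, Pow(p, 2), Mul(Rational(1, 2), p, Add(-7, p))))
Pow(Add(852202, Function('d')(33)), -1) = Pow(Add(852202, Add(8, Mul(Rational(-7, 2), 33), Mul(Rational(3, 2), Pow(33, 2)))), -1) = Pow(Add(852202, Add(8, Rational(-231, 2), Mul(Rational(3, 2), 1089))), -1) = Pow(Add(852202, Add(8, Rational(-231, 2), Rational(3267, 2))), -1) = Pow(Add(852202, 1526), -1) = Pow(853728, -1) = Rational(1, 853728)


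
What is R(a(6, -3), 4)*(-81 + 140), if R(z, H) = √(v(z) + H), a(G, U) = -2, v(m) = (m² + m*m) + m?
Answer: 59*√10 ≈ 186.57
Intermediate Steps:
v(m) = m + 2*m² (v(m) = (m² + m²) + m = 2*m² + m = m + 2*m²)
R(z, H) = √(H + z*(1 + 2*z)) (R(z, H) = √(z*(1 + 2*z) + H) = √(H + z*(1 + 2*z)))
R(a(6, -3), 4)*(-81 + 140) = √(4 - 2*(1 + 2*(-2)))*(-81 + 140) = √(4 - 2*(1 - 4))*59 = √(4 - 2*(-3))*59 = √(4 + 6)*59 = √10*59 = 59*√10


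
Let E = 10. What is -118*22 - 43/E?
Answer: -26003/10 ≈ -2600.3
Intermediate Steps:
-118*22 - 43/E = -118*22 - 43/10 = -2596 - 43*⅒ = -2596 - 43/10 = -26003/10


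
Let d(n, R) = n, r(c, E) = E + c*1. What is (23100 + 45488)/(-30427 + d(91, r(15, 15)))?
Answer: -17147/7584 ≈ -2.2609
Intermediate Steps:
r(c, E) = E + c
(23100 + 45488)/(-30427 + d(91, r(15, 15))) = (23100 + 45488)/(-30427 + 91) = 68588/(-30336) = 68588*(-1/30336) = -17147/7584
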